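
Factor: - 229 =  - 229^1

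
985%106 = 31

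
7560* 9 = 68040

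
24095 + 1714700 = 1738795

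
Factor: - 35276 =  - 2^2*8819^1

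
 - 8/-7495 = 8/7495 = 0.00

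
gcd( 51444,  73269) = 9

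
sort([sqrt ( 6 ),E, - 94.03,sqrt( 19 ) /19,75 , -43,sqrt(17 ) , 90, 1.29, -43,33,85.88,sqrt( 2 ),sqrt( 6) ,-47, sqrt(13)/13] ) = [-94.03  , - 47,- 43,-43,sqrt ( 19 ) /19,sqrt( 13)/13, 1.29 , sqrt( 2 ), sqrt(6 ),sqrt( 6) , E,sqrt( 17 ), 33,75, 85.88,90] 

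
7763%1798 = 571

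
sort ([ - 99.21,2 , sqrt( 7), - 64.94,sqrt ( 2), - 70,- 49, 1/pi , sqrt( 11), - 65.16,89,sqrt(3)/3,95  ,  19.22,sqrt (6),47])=[ - 99.21  ,-70, - 65.16, - 64.94,-49,1/pi, sqrt( 3)/3,sqrt(2), 2, sqrt(6 ), sqrt ( 7),sqrt( 11),19.22,  47, 89 , 95]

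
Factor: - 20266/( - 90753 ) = 2^1*3^ ( - 1 ) * 13^(-2)*179^( - 1)*10133^1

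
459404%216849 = 25706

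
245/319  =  245/319 = 0.77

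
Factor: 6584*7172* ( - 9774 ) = -2^6*3^3*11^1*163^1*181^1 * 823^1 = - 461532658752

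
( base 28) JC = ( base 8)1040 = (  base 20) 174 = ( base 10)544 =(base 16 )220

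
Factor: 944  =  2^4*59^1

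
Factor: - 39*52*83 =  - 2^2*3^1*13^2*83^1 = - 168324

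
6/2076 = 1/346 = 0.00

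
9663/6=1610+1/2 = 1610.50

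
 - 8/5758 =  - 4/2879  =  - 0.00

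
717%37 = 14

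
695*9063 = 6298785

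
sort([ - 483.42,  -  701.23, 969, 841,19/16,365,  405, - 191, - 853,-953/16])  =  [-853, - 701.23, -483.42 , - 191, - 953/16,19/16, 365, 405, 841,  969]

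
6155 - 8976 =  - 2821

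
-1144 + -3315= - 4459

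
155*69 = 10695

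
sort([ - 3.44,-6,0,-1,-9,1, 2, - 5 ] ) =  [-9, - 6, - 5, - 3.44, - 1, 0,1,2]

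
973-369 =604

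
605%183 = 56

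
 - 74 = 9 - 83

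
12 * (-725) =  - 8700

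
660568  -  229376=431192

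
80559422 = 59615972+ 20943450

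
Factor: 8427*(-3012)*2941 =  - 74648826684 = - 2^2*3^2*17^1*53^2*173^1*251^1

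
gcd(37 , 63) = 1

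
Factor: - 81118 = -2^1*40559^1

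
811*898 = 728278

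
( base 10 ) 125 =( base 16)7D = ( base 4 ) 1331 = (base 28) 4d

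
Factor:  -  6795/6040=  - 9/8 = - 2^( - 3)*3^2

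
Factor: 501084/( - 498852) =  - 3^( - 1 )*149^( - 1 )*449^1 = - 449/447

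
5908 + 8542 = 14450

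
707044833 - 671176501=35868332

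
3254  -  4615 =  - 1361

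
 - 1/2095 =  - 1 + 2094/2095 = - 0.00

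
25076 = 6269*4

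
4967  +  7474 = 12441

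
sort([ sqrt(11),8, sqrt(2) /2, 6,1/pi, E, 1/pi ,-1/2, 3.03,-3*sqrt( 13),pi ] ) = [ - 3*sqrt ( 13 ), -1/2, 1/pi, 1/pi, sqrt(2) /2 , E , 3.03, pi,sqrt (11), 6, 8]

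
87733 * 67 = 5878111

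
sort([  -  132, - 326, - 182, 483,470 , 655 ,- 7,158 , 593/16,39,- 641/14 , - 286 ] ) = [ - 326,  -  286, -182,-132,-641/14, - 7 , 593/16,39,158, 470 , 483 , 655 ] 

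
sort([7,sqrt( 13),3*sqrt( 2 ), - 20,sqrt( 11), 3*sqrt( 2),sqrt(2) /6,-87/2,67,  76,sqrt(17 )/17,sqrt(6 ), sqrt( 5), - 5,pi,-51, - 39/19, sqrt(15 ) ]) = [ - 51, - 87/2, - 20,- 5, - 39/19,sqrt( 2)/6,sqrt(17 ) /17,sqrt( 5), sqrt(6), pi,sqrt(11),sqrt (13 ),sqrt( 15),3 * sqrt( 2),3*sqrt(2 ), 7,67, 76]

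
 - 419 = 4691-5110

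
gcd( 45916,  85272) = 4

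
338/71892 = 169/35946 = 0.00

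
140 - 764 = -624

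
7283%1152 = 371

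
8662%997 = 686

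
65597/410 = 65597/410 = 159.99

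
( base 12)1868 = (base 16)b90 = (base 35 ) 2ek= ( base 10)2960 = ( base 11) 2251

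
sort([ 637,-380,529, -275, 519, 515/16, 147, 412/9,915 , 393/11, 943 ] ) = [-380,- 275,515/16, 393/11, 412/9, 147, 519 , 529, 637, 915, 943] 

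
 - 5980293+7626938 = 1646645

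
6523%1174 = 653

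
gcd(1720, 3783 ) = 1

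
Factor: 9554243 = 137^1 * 69739^1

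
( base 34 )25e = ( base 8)4700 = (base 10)2496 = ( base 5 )34441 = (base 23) 4gc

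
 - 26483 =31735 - 58218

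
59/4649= 59/4649 = 0.01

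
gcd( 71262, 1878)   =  6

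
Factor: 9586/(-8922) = - 3^(  -  1)*1487^( - 1 )*4793^1 = - 4793/4461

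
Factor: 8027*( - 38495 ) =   -  308999365 = - 5^1*23^1*349^1*7699^1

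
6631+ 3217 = 9848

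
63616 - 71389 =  - 7773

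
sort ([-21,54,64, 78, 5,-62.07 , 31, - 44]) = [-62.07, - 44,-21,5, 31, 54,64, 78]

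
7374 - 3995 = 3379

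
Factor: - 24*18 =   -  2^4*3^3 = - 432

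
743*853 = 633779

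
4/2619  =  4/2619=0.00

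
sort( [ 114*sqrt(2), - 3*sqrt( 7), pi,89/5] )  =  [-3*sqrt( 7) , pi,89/5,114*sqrt( 2)] 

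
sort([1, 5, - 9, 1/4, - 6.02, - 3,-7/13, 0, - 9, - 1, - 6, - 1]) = [ - 9, - 9, - 6.02, - 6, - 3 , - 1,  -  1 , - 7/13, 0 , 1/4, 1 , 5]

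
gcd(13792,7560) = 8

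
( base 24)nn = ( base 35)GF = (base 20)18F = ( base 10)575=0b1000111111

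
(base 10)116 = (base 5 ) 431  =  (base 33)3H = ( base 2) 1110100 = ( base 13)8C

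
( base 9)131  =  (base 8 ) 155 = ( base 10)109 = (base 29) 3m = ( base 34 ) 37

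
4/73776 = 1/18444 =0.00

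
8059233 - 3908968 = 4150265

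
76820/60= 1280 + 1/3 = 1280.33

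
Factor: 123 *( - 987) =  - 121401   =  -3^2*7^1*41^1*47^1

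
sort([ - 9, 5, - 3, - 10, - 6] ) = [ - 10, - 9, - 6, - 3, 5]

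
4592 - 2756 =1836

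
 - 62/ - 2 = 31/1 = 31.00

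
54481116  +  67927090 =122408206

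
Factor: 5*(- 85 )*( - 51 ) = 3^1* 5^2*17^2=21675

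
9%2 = 1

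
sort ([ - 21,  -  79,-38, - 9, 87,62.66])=[ - 79, -38,-21, -9,  62.66,87]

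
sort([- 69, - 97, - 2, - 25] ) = [  -  97, - 69,  -  25, - 2]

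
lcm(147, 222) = 10878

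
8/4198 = 4/2099 = 0.00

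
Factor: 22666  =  2^1*7^1*1619^1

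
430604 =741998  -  311394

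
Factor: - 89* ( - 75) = 6675= 3^1*5^2*89^1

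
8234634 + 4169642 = 12404276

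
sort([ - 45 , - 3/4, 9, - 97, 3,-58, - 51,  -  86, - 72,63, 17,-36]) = [- 97,-86 , - 72,  -  58,-51, - 45, - 36 ,  -  3/4,3, 9, 17, 63 ] 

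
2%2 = 0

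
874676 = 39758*22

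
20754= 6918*3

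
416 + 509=925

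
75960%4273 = 3319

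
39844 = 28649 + 11195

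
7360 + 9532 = 16892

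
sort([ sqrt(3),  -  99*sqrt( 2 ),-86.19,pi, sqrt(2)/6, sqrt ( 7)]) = [- 99*sqrt( 2) ,- 86.19 , sqrt(2)/6,sqrt( 3 ),sqrt(7 ), pi ]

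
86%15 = 11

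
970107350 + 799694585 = 1769801935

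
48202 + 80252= 128454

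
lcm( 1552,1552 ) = 1552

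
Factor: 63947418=2^1 * 3^1*10657903^1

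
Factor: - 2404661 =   -  7^1*47^1*7309^1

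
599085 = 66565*9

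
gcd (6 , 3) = 3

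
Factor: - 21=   -3^1*7^1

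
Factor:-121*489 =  - 59169 = - 3^1*11^2*163^1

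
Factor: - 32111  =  -163^1 * 197^1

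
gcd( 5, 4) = 1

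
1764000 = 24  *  73500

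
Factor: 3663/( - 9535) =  - 3^2* 5^( - 1 ) * 11^1 *37^1*1907^(  -  1)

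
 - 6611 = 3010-9621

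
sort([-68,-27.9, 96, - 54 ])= [-68, - 54,-27.9,96 ] 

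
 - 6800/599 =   -  6800/599 = - 11.35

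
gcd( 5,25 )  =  5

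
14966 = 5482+9484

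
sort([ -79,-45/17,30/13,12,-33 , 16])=[ - 79, - 33 ,- 45/17, 30/13,12,16] 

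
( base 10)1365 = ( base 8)2525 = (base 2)10101010101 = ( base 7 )3660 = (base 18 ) 43F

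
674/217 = 3  +  23/217 = 3.11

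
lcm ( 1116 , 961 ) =34596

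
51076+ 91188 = 142264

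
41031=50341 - 9310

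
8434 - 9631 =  - 1197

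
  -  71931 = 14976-86907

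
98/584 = 49/292  =  0.17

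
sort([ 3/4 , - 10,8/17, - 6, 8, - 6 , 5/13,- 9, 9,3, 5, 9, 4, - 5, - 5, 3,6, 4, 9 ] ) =[ - 10, - 9,-6, - 6, - 5, - 5,5/13,8/17, 3/4,3, 3,  4, 4, 5, 6,8, 9, 9,9]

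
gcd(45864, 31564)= 52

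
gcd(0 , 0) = 0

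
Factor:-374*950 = -2^2*5^2*11^1*17^1*19^1 = - 355300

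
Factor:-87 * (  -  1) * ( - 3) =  - 3^2 * 29^1 = - 261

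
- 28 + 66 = 38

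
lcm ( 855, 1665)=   31635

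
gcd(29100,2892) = 12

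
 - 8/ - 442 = 4/221 = 0.02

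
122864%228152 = 122864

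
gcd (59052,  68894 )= 9842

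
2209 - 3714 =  - 1505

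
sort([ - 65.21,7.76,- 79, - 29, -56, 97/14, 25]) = [ - 79, - 65.21, - 56, - 29,97/14, 7.76, 25] 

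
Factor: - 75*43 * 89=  - 3^1*5^2*43^1 * 89^1 = - 287025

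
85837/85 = 1009 + 72/85 = 1009.85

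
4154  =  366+3788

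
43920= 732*60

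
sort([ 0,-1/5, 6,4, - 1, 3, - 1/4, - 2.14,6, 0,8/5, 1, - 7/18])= [ - 2.14,- 1, - 7/18, - 1/4, - 1/5, 0,0, 1,  8/5,  3,4,6,6] 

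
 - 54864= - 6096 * 9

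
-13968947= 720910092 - 734879039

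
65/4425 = 13/885 = 0.01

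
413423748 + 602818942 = 1016242690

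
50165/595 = 10033/119 = 84.31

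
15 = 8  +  7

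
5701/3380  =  5701/3380 = 1.69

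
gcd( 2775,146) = 1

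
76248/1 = 76248=76248.00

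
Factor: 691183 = 691183^1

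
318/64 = 4+31/32=4.97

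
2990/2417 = 1 + 573/2417 = 1.24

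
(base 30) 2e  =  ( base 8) 112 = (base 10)74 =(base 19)3H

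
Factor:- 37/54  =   - 2^( - 1)*3^( - 3) * 37^1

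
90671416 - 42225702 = 48445714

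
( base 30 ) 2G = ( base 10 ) 76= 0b1001100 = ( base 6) 204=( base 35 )26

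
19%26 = 19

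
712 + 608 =1320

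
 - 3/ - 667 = 3/667 = 0.00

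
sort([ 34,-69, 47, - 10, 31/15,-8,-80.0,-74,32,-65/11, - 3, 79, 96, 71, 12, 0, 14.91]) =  [  -  80.0,-74,-69,-10, - 8, - 65/11,-3, 0, 31/15, 12,14.91,  32, 34, 47,71, 79,96]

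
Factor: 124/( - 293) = - 2^2*31^1*293^( - 1) 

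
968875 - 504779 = 464096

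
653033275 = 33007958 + 620025317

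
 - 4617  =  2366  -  6983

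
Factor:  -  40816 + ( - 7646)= -48462 = -2^1*3^1*41^1*197^1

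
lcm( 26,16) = 208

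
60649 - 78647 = - 17998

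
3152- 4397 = -1245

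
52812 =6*8802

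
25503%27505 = 25503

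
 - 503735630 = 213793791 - 717529421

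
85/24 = 3 + 13/24= 3.54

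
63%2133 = 63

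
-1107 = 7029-8136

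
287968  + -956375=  - 668407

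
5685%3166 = 2519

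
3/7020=1/2340=0.00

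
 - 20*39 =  - 780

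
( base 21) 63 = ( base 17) 7a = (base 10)129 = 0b10000001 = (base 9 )153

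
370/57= 6 +28/57 = 6.49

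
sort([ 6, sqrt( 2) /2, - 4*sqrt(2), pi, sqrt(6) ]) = [ - 4 * sqrt (2), sqrt(2)/2 , sqrt( 6 ), pi,6]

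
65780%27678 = 10424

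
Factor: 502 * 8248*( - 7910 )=-2^5*5^1*7^1*113^1*251^1 * 1031^1   =  - 32751323360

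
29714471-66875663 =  - 37161192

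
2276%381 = 371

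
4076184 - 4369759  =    -  293575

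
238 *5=1190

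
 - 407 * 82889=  - 33735823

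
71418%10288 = 9690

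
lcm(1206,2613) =15678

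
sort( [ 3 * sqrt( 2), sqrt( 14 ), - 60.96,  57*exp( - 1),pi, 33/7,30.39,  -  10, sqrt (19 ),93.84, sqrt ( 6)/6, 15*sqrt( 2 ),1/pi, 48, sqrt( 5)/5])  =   [ - 60.96, - 10, 1/pi, sqrt( 6 ) /6, sqrt(5 )/5, pi, sqrt( 14 ), 3*sqrt (2 ), sqrt(19),33/7,57*exp(-1 ), 15*sqrt (2), 30.39, 48, 93.84 ] 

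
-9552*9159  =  -87486768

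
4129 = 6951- 2822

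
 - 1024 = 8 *(-128)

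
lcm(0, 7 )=0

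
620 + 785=1405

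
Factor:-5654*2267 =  - 12817618 = - 2^1 * 11^1*257^1*2267^1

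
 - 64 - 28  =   -92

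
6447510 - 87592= 6359918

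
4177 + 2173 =6350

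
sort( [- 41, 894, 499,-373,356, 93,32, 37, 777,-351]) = [-373,-351,-41, 32, 37, 93, 356,  499, 777,894 ]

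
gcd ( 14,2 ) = 2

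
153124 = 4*38281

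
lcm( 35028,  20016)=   140112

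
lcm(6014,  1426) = 138322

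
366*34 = 12444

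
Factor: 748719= 3^2*23^1*3617^1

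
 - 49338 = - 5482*9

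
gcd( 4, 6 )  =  2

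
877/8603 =877/8603=0.10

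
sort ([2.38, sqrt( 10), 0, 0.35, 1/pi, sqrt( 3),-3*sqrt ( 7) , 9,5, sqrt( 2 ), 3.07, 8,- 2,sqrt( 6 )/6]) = [ - 3* sqrt(7),-2,  0, 1/pi, 0.35,sqrt(6)/6, sqrt( 2), sqrt( 3),2.38, 3.07, sqrt(10), 5, 8, 9 ]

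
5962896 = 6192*963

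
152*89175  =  13554600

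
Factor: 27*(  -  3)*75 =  -3^5*5^2 = - 6075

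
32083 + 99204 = 131287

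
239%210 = 29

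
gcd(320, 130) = 10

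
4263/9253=4263/9253 = 0.46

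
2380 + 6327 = 8707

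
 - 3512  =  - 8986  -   - 5474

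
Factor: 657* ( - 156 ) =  - 2^2*3^3*13^1*73^1 = - 102492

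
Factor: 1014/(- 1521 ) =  - 2/3=- 2^1*3^( - 1 )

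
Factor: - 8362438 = -2^1*7^2*85331^1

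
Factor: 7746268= 2^2*53^1*61^1*599^1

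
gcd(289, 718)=1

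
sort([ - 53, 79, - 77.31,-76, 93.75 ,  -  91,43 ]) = [ - 91, - 77.31,-76, - 53,43, 79, 93.75 ]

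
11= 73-62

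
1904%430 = 184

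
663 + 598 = 1261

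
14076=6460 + 7616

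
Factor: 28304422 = 2^1*17^1*832483^1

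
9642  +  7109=16751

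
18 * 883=15894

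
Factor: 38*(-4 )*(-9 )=1368 = 2^3 * 3^2*19^1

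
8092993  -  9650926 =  - 1557933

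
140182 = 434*323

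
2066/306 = 6 + 115/153 = 6.75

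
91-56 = 35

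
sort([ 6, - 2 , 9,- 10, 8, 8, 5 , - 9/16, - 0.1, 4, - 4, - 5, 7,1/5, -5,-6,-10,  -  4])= [ - 10,  -  10, - 6 ,-5, - 5, - 4,-4, - 2, - 9/16,  -  0.1, 1/5,4, 5,6, 7, 8, 8, 9 ]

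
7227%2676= 1875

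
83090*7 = 581630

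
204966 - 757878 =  - 552912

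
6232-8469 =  - 2237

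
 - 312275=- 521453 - -209178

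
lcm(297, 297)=297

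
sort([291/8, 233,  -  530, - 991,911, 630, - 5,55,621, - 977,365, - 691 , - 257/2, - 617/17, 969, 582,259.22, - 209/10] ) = [ - 991,  -  977, - 691, - 530, - 257/2, - 617/17,  -  209/10, - 5,291/8,55,233,259.22,365, 582 , 621,  630, 911,969 ] 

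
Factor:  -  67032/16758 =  - 2^2  =  -4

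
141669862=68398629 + 73271233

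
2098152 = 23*91224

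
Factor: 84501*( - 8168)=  - 690204168 = - 2^3 * 3^2*41^1*229^1*1021^1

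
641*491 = 314731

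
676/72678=338/36339 = 0.01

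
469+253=722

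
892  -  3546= - 2654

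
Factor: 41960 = 2^3 *5^1 * 1049^1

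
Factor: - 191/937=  - 191^1*937^(  -  1 ) 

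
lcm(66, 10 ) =330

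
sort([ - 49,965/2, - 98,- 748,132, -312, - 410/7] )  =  [ - 748, - 312, - 98,  -  410/7,  -  49, 132, 965/2] 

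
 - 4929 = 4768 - 9697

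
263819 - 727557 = - 463738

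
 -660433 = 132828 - 793261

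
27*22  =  594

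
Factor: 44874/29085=2^1 * 3^3*5^( - 1 )*7^ ( - 1) = 54/35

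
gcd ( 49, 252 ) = 7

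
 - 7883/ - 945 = 7883/945 = 8.34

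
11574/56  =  206 + 19/28 =206.68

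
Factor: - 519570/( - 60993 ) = 2^1*3^( - 3)*5^1 * 23^1   =  230/27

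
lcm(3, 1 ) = 3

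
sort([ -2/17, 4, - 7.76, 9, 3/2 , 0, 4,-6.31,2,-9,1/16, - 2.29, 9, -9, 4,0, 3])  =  [-9,  -  9,-7.76,  -  6.31, -2.29, - 2/17, 0, 0 , 1/16,3/2,2, 3, 4, 4,4 , 9, 9]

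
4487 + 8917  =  13404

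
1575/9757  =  1575/9757 =0.16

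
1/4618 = 1/4618=   0.00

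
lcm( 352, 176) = 352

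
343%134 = 75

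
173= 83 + 90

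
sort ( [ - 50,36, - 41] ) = [ - 50,  -  41, 36 ]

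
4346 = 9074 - 4728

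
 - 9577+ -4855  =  -14432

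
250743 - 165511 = 85232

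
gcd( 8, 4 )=4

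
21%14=7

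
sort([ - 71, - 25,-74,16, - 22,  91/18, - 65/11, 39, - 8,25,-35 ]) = [ - 74, - 71, - 35,- 25, - 22, - 8,-65/11, 91/18,16,25, 39 ]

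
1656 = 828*2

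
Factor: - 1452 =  - 2^2 * 3^1*11^2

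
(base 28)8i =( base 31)7P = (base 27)8q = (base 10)242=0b11110010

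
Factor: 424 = 2^3*53^1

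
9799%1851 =544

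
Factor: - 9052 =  - 2^2*31^1*73^1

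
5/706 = 5/706 = 0.01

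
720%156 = 96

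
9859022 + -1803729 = 8055293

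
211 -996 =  - 785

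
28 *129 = 3612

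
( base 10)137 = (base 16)89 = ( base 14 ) 9b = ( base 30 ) 4H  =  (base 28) 4p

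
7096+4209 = 11305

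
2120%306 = 284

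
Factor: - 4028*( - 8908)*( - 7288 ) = - 261503818112 = -  2^7*17^1*19^1 *53^1*131^1 *911^1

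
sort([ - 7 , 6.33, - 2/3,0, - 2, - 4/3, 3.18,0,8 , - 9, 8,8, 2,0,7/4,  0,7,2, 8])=[ - 9,-7, - 2,  -  4/3, - 2/3, 0,0, 0,0,7/4,2, 2,3.18,6.33,7, 8,8 , 8,8]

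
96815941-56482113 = 40333828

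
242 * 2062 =499004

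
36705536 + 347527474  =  384233010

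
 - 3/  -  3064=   3/3064=   0.00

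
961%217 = 93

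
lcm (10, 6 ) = 30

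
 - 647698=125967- 773665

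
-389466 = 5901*( - 66) 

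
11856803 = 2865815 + 8990988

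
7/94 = 7/94=0.07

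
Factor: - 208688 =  - 2^4*13043^1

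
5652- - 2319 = 7971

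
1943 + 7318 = 9261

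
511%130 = 121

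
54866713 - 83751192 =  - 28884479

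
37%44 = 37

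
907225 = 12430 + 894795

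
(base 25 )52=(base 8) 177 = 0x7F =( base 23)5C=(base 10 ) 127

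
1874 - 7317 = -5443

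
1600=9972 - 8372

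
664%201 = 61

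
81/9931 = 81/9931 = 0.01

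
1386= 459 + 927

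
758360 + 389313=1147673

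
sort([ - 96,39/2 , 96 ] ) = [ - 96,39/2,96] 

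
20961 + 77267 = 98228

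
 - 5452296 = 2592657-8044953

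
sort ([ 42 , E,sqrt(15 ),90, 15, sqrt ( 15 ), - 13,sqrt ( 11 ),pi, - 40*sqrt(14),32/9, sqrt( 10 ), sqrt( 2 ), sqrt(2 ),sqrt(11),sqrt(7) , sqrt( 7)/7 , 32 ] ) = [ -40 * sqrt(14 ), - 13,sqrt( 7)/7,sqrt( 2 ),  sqrt( 2),sqrt(7 ), E , pi, sqrt(10),sqrt(11 ), sqrt( 11 ) , 32/9,sqrt( 15 ), sqrt( 15 ),  15,32,42,90]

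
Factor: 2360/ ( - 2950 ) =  - 2^2*5^( - 1) = - 4/5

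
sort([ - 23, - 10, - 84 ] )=[ - 84, - 23, - 10]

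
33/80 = 33/80 = 0.41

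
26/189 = 26/189 = 0.14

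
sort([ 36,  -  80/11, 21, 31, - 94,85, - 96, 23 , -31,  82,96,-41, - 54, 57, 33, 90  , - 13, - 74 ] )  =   [  -  96,  -  94,  -  74,  -  54, - 41,  -  31,- 13, - 80/11, 21,23, 31, 33,36 , 57 , 82, 85,  90, 96]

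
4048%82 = 30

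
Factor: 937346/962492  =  2^( - 1 )*17^1 * 19^1*1451^1*240623^ ( - 1 ) = 468673/481246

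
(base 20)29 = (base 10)49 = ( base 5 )144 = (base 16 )31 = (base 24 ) 21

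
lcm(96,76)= 1824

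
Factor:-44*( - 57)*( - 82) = - 2^3*3^1*11^1*19^1*41^1= -  205656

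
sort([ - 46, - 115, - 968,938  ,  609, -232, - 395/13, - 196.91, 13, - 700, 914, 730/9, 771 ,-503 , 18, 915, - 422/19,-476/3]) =[ -968,- 700, - 503, - 232,- 196.91, -476/3, - 115, - 46, - 395/13, - 422/19, 13,18,  730/9,609, 771, 914,915, 938] 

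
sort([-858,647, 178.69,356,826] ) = [  -  858, 178.69,356, 647,826 ] 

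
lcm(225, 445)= 20025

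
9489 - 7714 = 1775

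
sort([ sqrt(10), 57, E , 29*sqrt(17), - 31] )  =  [ - 31, E, sqrt(10 ), 57, 29*sqrt(17) ] 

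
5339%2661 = 17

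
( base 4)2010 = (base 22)60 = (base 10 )132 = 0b10000100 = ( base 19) 6I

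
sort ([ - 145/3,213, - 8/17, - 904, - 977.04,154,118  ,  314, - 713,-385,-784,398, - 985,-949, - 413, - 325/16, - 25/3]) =[ - 985 , - 977.04, - 949, - 904, - 784, - 713, - 413, -385, -145/3, - 325/16, - 25/3, - 8/17,118, 154,213, 314,  398 ]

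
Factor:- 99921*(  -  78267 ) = 7820516907 = 3^2*7^1 * 19^1*1753^1*3727^1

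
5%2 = 1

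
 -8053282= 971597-9024879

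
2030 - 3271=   -  1241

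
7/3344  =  7/3344  =  0.00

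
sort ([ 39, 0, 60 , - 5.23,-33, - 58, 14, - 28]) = [ - 58,-33,-28, -5.23 , 0, 14, 39 , 60 ]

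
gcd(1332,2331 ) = 333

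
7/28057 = 7/28057 = 0.00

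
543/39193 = 543/39193 = 0.01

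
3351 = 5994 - 2643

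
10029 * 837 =8394273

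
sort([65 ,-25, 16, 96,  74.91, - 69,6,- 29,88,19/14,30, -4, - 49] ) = [ - 69, - 49,- 29, - 25,-4 , 19/14,6,16,30,  65,74.91, 88 , 96 ] 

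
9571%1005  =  526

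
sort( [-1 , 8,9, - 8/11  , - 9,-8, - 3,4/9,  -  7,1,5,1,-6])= [ - 9,-8, - 7, - 6,-3, - 1, - 8/11,4/9,1,1, 5, 8, 9 ] 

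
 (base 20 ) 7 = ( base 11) 7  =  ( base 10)7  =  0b111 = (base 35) 7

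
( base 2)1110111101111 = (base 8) 16757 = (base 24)D77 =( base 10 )7663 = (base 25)C6D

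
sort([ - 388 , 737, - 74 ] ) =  [ - 388,-74,737] 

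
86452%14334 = 448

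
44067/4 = 44067/4 = 11016.75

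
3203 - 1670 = 1533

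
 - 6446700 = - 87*74100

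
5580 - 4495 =1085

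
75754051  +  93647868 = 169401919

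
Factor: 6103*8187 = 3^1*17^1*359^1*2729^1 = 49965261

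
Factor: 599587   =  23^1*131^1*199^1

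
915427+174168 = 1089595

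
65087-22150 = 42937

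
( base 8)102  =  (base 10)66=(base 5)231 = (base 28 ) 2a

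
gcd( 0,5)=5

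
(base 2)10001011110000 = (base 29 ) AIC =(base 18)19AG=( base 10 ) 8944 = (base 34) 7P2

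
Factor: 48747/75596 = 2^( - 2)*3^1*16249^1*18899^( - 1)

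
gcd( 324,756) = 108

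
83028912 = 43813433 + 39215479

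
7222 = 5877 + 1345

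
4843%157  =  133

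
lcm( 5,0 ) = 0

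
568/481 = 1 + 87/481 = 1.18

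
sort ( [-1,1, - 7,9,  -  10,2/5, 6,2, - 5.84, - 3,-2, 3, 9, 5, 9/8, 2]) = [ - 10, - 7,- 5.84, - 3, - 2, - 1,  2/5, 1,9/8, 2,2, 3 , 5, 6, 9,9] 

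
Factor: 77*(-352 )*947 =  -25667488 =- 2^5*7^1*11^2*947^1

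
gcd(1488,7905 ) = 93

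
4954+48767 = 53721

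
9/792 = 1/88 = 0.01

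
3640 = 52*70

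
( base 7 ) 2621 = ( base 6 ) 4335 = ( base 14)511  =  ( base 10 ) 995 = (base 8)1743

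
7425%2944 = 1537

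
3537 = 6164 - 2627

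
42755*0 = 0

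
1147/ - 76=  -16 + 69/76= -15.09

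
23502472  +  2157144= 25659616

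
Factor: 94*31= 2^1*31^1*47^1= 2914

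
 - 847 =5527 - 6374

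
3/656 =3/656 = 0.00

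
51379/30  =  51379/30  =  1712.63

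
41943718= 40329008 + 1614710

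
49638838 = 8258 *6011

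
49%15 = 4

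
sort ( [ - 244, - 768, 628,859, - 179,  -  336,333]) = [ - 768, - 336, - 244, - 179,  333 , 628, 859] 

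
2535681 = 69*36749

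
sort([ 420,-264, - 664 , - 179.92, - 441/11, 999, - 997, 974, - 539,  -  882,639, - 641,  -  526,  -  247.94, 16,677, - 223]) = [  -  997, - 882, - 664, - 641, - 539, - 526,  -  264, - 247.94, - 223, - 179.92,-441/11, 16, 420, 639, 677,  974,999]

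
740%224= 68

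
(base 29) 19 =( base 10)38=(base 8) 46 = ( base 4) 212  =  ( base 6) 102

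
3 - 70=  - 67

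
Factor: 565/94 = 2^( - 1)*5^1*47^( - 1 )*113^1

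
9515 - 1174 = 8341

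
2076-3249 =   -  1173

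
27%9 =0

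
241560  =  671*360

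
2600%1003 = 594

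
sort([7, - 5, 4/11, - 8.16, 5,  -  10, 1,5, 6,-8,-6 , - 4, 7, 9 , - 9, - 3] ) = [ - 10,- 9, - 8.16,  -  8,  -  6,-5, - 4, -3, 4/11, 1, 5,5,6, 7, 7, 9 ]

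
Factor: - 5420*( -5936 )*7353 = 236568951360 = 2^6*3^2*5^1*7^1*19^1*43^1*53^1*271^1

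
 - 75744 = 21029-96773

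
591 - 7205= -6614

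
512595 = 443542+69053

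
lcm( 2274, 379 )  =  2274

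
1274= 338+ 936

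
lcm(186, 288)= 8928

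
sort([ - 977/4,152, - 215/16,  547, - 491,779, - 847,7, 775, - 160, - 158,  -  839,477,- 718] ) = [ - 847 , - 839, - 718,-491, - 977/4, - 160, - 158, - 215/16 , 7, 152,477,547,775 , 779 ]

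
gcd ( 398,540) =2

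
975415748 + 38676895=1014092643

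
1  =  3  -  2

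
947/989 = 947/989= 0.96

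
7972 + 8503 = 16475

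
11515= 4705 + 6810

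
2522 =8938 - 6416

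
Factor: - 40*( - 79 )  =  2^3*5^1* 79^1 = 3160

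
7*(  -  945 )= - 6615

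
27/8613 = 1/319 = 0.00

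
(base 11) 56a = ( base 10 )681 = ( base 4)22221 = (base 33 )KL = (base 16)2a9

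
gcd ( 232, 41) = 1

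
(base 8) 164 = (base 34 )3E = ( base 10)116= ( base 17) 6e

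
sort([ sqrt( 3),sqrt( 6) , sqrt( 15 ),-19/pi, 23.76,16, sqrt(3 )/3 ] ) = [ - 19/pi, sqrt( 3) /3,sqrt (3), sqrt( 6), sqrt( 15), 16, 23.76]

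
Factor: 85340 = 2^2*5^1*17^1*251^1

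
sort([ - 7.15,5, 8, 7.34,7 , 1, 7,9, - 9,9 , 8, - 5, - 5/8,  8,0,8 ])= [ - 9, -7.15,-5,-5/8, 0,1,5,  7,7,7.34,8, 8, 8, 8,9,9 ]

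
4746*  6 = 28476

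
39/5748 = 13/1916 = 0.01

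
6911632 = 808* 8554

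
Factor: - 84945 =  - 3^1*5^1*7^1*809^1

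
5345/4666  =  1 + 679/4666  =  1.15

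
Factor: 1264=2^4*79^1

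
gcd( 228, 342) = 114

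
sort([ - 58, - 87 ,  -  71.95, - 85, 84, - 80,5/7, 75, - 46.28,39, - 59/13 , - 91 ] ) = [  -  91,- 87,-85, - 80,- 71.95, - 58,-46.28,-59/13, 5/7,39,75, 84 ] 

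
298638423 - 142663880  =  155974543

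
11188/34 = 5594/17 = 329.06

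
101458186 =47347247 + 54110939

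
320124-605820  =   - 285696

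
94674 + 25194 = 119868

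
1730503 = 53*32651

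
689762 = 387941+301821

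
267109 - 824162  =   - 557053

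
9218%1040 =898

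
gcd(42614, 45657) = 1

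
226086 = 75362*3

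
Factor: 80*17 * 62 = 84320 = 2^5 *5^1*17^1*31^1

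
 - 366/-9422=183/4711 = 0.04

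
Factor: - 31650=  - 2^1*3^1 * 5^2*211^1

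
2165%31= 26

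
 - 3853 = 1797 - 5650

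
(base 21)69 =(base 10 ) 135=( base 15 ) 90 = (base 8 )207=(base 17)7G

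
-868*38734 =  - 33621112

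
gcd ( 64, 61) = 1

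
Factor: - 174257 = - 174257^1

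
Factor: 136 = 2^3* 17^1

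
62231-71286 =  - 9055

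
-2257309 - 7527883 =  - 9785192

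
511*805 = 411355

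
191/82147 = 191/82147 = 0.00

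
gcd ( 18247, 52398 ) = 71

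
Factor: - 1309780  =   - 2^2*5^1*43^1*1523^1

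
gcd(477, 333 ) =9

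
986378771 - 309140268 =677238503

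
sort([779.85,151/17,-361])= [ - 361,151/17,779.85 ] 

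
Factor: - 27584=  - 2^6*431^1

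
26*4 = 104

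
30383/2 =30383/2= 15191.50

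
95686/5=19137+1/5 = 19137.20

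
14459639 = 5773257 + 8686382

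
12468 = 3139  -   - 9329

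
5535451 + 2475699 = 8011150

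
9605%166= 143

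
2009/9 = 223 + 2/9  =  223.22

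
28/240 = 7/60 = 0.12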